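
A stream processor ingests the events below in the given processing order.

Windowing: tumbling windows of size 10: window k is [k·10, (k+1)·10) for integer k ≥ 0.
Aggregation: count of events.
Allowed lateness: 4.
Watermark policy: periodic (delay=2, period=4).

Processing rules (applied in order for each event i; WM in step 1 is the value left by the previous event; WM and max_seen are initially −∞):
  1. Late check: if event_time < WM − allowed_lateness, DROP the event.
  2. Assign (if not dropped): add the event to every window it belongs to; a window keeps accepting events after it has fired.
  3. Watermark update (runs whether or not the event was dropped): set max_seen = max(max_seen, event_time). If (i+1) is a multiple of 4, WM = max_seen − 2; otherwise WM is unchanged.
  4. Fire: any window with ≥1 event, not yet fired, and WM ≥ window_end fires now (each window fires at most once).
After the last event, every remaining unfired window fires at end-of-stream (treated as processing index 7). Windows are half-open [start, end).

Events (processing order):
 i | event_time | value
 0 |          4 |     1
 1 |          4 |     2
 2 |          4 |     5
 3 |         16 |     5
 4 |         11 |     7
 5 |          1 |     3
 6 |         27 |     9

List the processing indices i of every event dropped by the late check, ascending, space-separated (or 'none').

5

i=0 t=4 v=1: → [0,10); WM=−∞
i=1 t=4 v=2: → [0,10); WM=−∞
i=2 t=4 v=5: → [0,10); WM=−∞
i=3 t=16 v=5: → [10,20); WM=14; [0,10) fires=3
i=4 t=11 v=7: → [10,20); WM=14
i=5 t=1 v=3: DROP (t<14-4); WM=14
i=6 t=27 v=9: → [20,30); WM=14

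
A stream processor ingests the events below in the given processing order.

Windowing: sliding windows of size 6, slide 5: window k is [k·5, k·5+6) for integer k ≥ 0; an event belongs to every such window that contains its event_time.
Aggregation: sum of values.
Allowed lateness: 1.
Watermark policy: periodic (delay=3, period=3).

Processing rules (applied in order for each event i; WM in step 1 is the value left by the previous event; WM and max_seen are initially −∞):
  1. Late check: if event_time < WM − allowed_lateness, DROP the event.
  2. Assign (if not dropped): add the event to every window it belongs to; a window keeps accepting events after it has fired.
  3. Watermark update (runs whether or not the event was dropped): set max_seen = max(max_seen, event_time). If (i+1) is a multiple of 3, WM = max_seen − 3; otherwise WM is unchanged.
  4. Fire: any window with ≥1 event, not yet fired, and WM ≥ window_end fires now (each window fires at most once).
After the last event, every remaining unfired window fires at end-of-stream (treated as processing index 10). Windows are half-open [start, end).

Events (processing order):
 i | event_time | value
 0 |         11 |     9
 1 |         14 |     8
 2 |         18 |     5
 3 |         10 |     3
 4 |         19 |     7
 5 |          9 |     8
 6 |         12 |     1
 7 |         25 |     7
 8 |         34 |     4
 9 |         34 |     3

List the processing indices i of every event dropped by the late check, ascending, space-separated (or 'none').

i=0 t=11 v=9: → [10,16); WM=−∞
i=1 t=14 v=8: → [10,16); WM=−∞
i=2 t=18 v=5: → [15,21); WM=15
i=3 t=10 v=3: DROP (t<15-1); WM=15
i=4 t=19 v=7: → [15,21); WM=15
i=5 t=9 v=8: DROP (t<15-1); WM=16; [10,16) fires=17
i=6 t=12 v=1: DROP (t<16-1); WM=16
i=7 t=25 v=7: → [25,31),[20,26); WM=16
i=8 t=34 v=4: → [30,36); WM=31; [15,21) fires=12 [20,26) fires=7 [25,31) fires=7
i=9 t=34 v=3: → [30,36); WM=31

3 5 6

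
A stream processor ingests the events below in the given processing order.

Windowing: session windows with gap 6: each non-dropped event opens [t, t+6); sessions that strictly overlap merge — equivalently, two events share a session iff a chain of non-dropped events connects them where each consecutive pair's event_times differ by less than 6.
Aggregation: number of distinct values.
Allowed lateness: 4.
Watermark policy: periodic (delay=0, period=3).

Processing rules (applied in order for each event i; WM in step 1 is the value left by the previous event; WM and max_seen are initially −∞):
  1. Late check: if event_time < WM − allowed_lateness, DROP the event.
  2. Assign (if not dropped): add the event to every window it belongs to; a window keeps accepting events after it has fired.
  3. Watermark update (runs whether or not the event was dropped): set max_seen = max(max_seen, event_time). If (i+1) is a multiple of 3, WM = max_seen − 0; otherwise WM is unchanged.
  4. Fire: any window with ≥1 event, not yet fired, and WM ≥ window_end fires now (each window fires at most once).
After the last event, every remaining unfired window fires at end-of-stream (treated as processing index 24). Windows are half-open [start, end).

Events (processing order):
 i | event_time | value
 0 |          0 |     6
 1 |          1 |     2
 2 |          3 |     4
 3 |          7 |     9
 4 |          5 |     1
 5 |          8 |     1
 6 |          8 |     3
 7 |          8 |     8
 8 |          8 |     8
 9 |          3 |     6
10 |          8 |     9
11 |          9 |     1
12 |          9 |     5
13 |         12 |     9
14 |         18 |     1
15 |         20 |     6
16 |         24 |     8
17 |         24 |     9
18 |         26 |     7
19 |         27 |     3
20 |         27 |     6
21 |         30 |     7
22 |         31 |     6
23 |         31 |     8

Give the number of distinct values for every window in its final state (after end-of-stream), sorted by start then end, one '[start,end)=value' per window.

[0,18)=8 [18,37)=6

i=0 t=0 v=6: → [0,6); WM=−∞
i=1 t=1 v=2: → [0,7); WM=−∞
i=2 t=3 v=4: → [0,9); WM=3
i=3 t=7 v=9: → [0,13); WM=3
i=4 t=5 v=1: → [0,13); WM=3
i=5 t=8 v=1: → [0,14); WM=8
i=6 t=8 v=3: → [0,14); WM=8
i=7 t=8 v=8: → [0,14); WM=8
i=8 t=8 v=8: → [0,14); WM=8
i=9 t=3 v=6: DROP (t<8-4); WM=8
i=10 t=8 v=9: → [0,14); WM=8
i=11 t=9 v=1: → [0,15); WM=9
i=12 t=9 v=5: → [0,15); WM=9
i=13 t=12 v=9: → [0,18); WM=9
i=14 t=18 v=1: → [18,24); WM=18
i=15 t=20 v=6: → [18,26); WM=18
i=16 t=24 v=8: → [18,30); WM=18
i=17 t=24 v=9: → [18,30); WM=24
i=18 t=26 v=7: → [18,32); WM=24
i=19 t=27 v=3: → [18,33); WM=24
i=20 t=27 v=6: → [18,33); WM=27
i=21 t=30 v=7: → [18,36); WM=27
i=22 t=31 v=6: → [18,37); WM=27
i=23 t=31 v=8: → [18,37); WM=31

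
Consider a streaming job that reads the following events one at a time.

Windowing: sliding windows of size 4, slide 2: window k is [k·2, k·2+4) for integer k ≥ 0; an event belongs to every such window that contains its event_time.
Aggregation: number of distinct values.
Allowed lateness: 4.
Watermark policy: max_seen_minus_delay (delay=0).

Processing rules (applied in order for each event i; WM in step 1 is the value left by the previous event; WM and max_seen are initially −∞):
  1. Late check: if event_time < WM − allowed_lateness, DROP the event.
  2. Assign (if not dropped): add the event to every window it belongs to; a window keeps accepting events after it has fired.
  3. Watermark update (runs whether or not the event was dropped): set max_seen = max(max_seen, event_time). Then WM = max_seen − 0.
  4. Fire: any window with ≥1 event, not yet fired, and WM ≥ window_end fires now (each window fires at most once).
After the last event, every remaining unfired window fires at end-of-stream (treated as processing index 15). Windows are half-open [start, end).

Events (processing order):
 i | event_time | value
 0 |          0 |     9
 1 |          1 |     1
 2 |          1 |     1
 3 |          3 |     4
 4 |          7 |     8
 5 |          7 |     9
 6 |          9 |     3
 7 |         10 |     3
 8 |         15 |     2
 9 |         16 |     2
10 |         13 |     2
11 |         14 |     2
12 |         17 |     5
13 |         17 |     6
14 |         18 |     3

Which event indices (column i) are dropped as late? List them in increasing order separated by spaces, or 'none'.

none

i=0 t=0 v=9: → [0,4); WM=0
i=1 t=1 v=1: → [0,4); WM=1
i=2 t=1 v=1: → [0,4); WM=1
i=3 t=3 v=4: → [2,6),[0,4); WM=3
i=4 t=7 v=8: → [6,10),[4,8); WM=7; [0,4) fires=3 [2,6) fires=1
i=5 t=7 v=9: → [6,10),[4,8); WM=7
i=6 t=9 v=3: → [8,12),[6,10); WM=9; [4,8) fires=2
i=7 t=10 v=3: → [10,14),[8,12); WM=10; [6,10) fires=3
i=8 t=15 v=2: → [14,18),[12,16); WM=15; [8,12) fires=1 [10,14) fires=1
i=9 t=16 v=2: → [16,20),[14,18); WM=16; [12,16) fires=1
i=10 t=13 v=2: → [12,16),[10,14); WM=16
i=11 t=14 v=2: → [14,18),[12,16); WM=16
i=12 t=17 v=5: → [16,20),[14,18); WM=17
i=13 t=17 v=6: → [16,20),[14,18); WM=17
i=14 t=18 v=3: → [18,22),[16,20); WM=18; [14,18) fires=3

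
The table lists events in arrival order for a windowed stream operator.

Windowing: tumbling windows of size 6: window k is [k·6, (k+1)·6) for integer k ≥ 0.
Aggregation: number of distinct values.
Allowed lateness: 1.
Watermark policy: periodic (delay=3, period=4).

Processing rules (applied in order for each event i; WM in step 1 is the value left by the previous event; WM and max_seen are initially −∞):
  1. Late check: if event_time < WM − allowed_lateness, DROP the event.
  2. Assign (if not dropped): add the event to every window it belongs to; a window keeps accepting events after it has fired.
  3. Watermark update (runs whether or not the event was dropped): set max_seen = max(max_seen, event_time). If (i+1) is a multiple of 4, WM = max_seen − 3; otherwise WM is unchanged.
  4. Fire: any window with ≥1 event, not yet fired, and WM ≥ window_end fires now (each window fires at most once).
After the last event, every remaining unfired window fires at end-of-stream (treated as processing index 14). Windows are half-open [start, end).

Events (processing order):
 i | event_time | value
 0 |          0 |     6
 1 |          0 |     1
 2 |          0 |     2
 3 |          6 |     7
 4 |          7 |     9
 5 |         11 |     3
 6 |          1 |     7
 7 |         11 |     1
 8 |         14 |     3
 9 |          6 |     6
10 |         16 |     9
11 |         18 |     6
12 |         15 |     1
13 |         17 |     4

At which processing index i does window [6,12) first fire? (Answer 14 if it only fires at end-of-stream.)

i=0 t=0 v=6: → [0,6); WM=−∞
i=1 t=0 v=1: → [0,6); WM=−∞
i=2 t=0 v=2: → [0,6); WM=−∞
i=3 t=6 v=7: → [6,12); WM=3
i=4 t=7 v=9: → [6,12); WM=3
i=5 t=11 v=3: → [6,12); WM=3
i=6 t=1 v=7: DROP (t<3-1); WM=3
i=7 t=11 v=1: → [6,12); WM=8; [0,6) fires=3
i=8 t=14 v=3: → [12,18); WM=8
i=9 t=6 v=6: DROP (t<8-1); WM=8
i=10 t=16 v=9: → [12,18); WM=8
i=11 t=18 v=6: → [18,24); WM=15; [6,12) fires=4
i=12 t=15 v=1: → [12,18); WM=15
i=13 t=17 v=4: → [12,18); WM=15

11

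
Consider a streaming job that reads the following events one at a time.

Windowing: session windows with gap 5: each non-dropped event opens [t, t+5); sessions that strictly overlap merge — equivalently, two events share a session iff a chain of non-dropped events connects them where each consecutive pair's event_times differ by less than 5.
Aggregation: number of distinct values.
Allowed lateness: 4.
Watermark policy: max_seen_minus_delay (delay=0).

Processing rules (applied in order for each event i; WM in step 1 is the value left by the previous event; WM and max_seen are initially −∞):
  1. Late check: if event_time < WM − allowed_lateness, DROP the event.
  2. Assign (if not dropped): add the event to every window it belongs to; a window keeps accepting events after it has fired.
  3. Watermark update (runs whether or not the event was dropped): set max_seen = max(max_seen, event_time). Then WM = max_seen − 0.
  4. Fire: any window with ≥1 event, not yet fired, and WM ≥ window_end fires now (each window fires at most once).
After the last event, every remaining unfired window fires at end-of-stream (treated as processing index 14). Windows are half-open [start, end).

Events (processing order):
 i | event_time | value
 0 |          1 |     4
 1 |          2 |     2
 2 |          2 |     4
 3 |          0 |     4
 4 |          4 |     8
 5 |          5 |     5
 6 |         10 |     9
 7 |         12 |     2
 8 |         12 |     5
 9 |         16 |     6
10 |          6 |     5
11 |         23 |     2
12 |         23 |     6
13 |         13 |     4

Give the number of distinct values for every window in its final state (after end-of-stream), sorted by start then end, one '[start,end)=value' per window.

i=0 t=1 v=4: → [1,6); WM=1
i=1 t=2 v=2: → [1,7); WM=2
i=2 t=2 v=4: → [1,7); WM=2
i=3 t=0 v=4: → [0,7); WM=2
i=4 t=4 v=8: → [0,9); WM=4
i=5 t=5 v=5: → [0,10); WM=5
i=6 t=10 v=9: → [10,15); WM=10
i=7 t=12 v=2: → [10,17); WM=12
i=8 t=12 v=5: → [10,17); WM=12
i=9 t=16 v=6: → [10,21); WM=16
i=10 t=6 v=5: DROP (t<16-4); WM=16
i=11 t=23 v=2: → [23,28); WM=23
i=12 t=23 v=6: → [23,28); WM=23
i=13 t=13 v=4: DROP (t<23-4); WM=23

[0,10)=4 [10,21)=4 [23,28)=2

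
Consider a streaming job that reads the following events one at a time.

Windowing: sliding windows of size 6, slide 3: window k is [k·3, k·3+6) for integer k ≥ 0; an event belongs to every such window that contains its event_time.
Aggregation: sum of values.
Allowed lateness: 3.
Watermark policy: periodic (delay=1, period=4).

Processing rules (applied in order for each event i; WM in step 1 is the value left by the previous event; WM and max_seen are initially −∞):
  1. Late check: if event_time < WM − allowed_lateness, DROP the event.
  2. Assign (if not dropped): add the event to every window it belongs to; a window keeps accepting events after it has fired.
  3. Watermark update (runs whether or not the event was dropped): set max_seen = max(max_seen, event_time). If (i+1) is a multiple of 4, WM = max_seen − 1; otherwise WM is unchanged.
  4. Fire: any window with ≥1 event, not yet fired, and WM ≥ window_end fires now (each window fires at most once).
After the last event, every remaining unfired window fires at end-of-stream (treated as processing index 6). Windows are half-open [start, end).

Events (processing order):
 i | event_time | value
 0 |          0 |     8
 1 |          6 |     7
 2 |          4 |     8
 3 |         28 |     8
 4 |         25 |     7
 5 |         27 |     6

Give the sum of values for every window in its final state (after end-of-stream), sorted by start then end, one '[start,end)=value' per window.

[0,6)=16 [3,9)=15 [6,12)=7 [21,27)=7 [24,30)=21 [27,33)=14

i=0 t=0 v=8: → [0,6); WM=−∞
i=1 t=6 v=7: → [6,12),[3,9); WM=−∞
i=2 t=4 v=8: → [3,9),[0,6); WM=−∞
i=3 t=28 v=8: → [27,33),[24,30); WM=27; [0,6) fires=16 [3,9) fires=15 [6,12) fires=7
i=4 t=25 v=7: → [24,30),[21,27); WM=27; [21,27) fires=7
i=5 t=27 v=6: → [27,33),[24,30); WM=27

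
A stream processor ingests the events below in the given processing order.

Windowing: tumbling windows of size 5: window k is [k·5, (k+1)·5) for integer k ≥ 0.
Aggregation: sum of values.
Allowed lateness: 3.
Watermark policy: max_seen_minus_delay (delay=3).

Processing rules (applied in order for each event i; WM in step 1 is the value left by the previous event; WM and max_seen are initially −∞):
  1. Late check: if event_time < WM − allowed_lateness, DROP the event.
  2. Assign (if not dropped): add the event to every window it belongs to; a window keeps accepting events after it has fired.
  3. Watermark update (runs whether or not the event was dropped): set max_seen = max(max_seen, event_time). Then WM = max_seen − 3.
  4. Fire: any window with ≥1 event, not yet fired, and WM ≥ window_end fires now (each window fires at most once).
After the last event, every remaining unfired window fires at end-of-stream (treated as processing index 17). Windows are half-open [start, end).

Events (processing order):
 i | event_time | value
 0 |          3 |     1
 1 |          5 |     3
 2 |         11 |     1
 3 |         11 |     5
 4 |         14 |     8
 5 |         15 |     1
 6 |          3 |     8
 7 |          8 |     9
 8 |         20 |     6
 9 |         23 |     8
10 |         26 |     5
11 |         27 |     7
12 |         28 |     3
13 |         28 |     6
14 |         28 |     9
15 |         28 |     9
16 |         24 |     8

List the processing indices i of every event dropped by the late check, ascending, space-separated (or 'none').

6 7

i=0 t=3 v=1: → [0,5); WM=0
i=1 t=5 v=3: → [5,10); WM=2
i=2 t=11 v=1: → [10,15); WM=8; [0,5) fires=1
i=3 t=11 v=5: → [10,15); WM=8
i=4 t=14 v=8: → [10,15); WM=11; [5,10) fires=3
i=5 t=15 v=1: → [15,20); WM=12
i=6 t=3 v=8: DROP (t<12-3); WM=12
i=7 t=8 v=9: DROP (t<12-3); WM=12
i=8 t=20 v=6: → [20,25); WM=17; [10,15) fires=14
i=9 t=23 v=8: → [20,25); WM=20; [15,20) fires=1
i=10 t=26 v=5: → [25,30); WM=23
i=11 t=27 v=7: → [25,30); WM=24
i=12 t=28 v=3: → [25,30); WM=25; [20,25) fires=14
i=13 t=28 v=6: → [25,30); WM=25
i=14 t=28 v=9: → [25,30); WM=25
i=15 t=28 v=9: → [25,30); WM=25
i=16 t=24 v=8: → [20,25); WM=25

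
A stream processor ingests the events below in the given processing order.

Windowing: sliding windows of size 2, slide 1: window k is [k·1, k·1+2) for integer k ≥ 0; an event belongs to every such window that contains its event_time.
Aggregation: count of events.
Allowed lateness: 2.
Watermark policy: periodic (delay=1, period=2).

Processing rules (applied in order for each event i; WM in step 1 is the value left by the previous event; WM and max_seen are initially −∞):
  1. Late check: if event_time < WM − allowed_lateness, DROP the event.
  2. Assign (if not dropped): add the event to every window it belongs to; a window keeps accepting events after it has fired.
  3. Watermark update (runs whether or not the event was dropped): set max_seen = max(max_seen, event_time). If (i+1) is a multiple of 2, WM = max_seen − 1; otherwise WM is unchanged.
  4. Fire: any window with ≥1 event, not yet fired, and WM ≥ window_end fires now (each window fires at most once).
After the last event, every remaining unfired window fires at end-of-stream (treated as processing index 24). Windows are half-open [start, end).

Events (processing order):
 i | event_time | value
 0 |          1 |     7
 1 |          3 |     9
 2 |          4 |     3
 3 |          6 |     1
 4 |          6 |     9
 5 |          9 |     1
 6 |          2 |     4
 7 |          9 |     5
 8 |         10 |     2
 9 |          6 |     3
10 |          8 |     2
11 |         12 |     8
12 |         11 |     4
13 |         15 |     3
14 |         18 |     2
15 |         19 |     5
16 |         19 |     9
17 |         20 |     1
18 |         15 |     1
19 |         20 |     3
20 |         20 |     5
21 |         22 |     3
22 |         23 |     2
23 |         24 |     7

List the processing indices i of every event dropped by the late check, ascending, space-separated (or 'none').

i=0 t=1 v=7: → [1,3),[0,2); WM=−∞
i=1 t=3 v=9: → [3,5),[2,4); WM=2; [0,2) fires=1
i=2 t=4 v=3: → [4,6),[3,5); WM=2
i=3 t=6 v=1: → [6,8),[5,7); WM=5; [1,3) fires=1 [2,4) fires=1 [3,5) fires=2
i=4 t=6 v=9: → [6,8),[5,7); WM=5
i=5 t=9 v=1: → [9,11),[8,10); WM=8; [4,6) fires=1 [5,7) fires=2 [6,8) fires=2
i=6 t=2 v=4: DROP (t<8-2); WM=8
i=7 t=9 v=5: → [9,11),[8,10); WM=8
i=8 t=10 v=2: → [10,12),[9,11); WM=8
i=9 t=6 v=3: → [6,8),[5,7); WM=9
i=10 t=8 v=2: → [8,10),[7,9); WM=9; [7,9) fires=1
i=11 t=12 v=8: → [12,14),[11,13); WM=11; [8,10) fires=3 [9,11) fires=3
i=12 t=11 v=4: → [11,13),[10,12); WM=11
i=13 t=15 v=3: → [15,17),[14,16); WM=14; [10,12) fires=2 [11,13) fires=2 [12,14) fires=1
i=14 t=18 v=2: → [18,20),[17,19); WM=14
i=15 t=19 v=5: → [19,21),[18,20); WM=18; [14,16) fires=1 [15,17) fires=1
i=16 t=19 v=9: → [19,21),[18,20); WM=18
i=17 t=20 v=1: → [20,22),[19,21); WM=19; [17,19) fires=1
i=18 t=15 v=1: DROP (t<19-2); WM=19
i=19 t=20 v=3: → [20,22),[19,21); WM=19
i=20 t=20 v=5: → [20,22),[19,21); WM=19
i=21 t=22 v=3: → [22,24),[21,23); WM=21; [18,20) fires=3 [19,21) fires=5
i=22 t=23 v=2: → [23,25),[22,24); WM=21
i=23 t=24 v=7: → [24,26),[23,25); WM=23; [20,22) fires=3 [21,23) fires=1

6 18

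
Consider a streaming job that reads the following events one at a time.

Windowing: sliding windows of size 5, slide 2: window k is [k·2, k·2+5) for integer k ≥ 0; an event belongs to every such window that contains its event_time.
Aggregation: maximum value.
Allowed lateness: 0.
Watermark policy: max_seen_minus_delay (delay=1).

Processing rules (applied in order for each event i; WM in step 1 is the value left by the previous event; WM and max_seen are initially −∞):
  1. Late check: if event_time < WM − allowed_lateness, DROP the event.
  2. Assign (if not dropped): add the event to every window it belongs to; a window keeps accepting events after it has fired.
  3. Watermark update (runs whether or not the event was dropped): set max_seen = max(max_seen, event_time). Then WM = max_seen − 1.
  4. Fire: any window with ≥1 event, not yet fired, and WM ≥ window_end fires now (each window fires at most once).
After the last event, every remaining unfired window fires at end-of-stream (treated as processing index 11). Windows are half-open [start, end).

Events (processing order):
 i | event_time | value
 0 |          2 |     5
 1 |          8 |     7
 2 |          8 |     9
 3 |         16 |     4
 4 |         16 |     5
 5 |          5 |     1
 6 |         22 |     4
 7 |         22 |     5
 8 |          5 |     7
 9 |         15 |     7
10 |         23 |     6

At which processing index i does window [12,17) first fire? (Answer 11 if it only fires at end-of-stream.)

i=0 t=2 v=5: → [2,7),[0,5); WM=1
i=1 t=8 v=7: → [8,13),[6,11),[4,9); WM=7; [0,5) fires=5 [2,7) fires=5
i=2 t=8 v=9: → [8,13),[6,11),[4,9); WM=7
i=3 t=16 v=4: → [16,21),[14,19),[12,17); WM=15; [4,9) fires=9 [6,11) fires=9 [8,13) fires=9
i=4 t=16 v=5: → [16,21),[14,19),[12,17); WM=15
i=5 t=5 v=1: DROP (t<15-0); WM=15
i=6 t=22 v=4: → [22,27),[20,25),[18,23); WM=21; [12,17) fires=5 [14,19) fires=5 [16,21) fires=5
i=7 t=22 v=5: → [22,27),[20,25),[18,23); WM=21
i=8 t=5 v=7: DROP (t<21-0); WM=21
i=9 t=15 v=7: DROP (t<21-0); WM=21
i=10 t=23 v=6: → [22,27),[20,25); WM=22

6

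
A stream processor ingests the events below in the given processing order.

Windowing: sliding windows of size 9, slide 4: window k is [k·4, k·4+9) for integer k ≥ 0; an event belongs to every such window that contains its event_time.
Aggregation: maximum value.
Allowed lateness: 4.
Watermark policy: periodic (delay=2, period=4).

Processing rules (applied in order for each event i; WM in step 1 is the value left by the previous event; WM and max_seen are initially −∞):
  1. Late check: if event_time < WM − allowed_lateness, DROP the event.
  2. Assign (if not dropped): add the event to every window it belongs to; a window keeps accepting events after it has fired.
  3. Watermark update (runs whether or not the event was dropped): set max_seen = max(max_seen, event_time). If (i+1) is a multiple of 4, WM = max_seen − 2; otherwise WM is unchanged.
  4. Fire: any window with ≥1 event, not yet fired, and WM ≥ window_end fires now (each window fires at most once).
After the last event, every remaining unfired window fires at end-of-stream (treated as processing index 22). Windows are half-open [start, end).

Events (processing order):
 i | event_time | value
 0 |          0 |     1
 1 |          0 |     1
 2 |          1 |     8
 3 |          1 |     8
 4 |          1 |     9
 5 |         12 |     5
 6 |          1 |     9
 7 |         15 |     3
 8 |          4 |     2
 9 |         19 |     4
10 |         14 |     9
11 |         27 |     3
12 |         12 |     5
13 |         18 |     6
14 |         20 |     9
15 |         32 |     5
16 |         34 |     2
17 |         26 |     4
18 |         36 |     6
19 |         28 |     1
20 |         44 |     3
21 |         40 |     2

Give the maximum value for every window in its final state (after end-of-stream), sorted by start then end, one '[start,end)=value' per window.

i=0 t=0 v=1: → [0,9); WM=−∞
i=1 t=0 v=1: → [0,9); WM=−∞
i=2 t=1 v=8: → [0,9); WM=−∞
i=3 t=1 v=8: → [0,9); WM=-1
i=4 t=1 v=9: → [0,9); WM=-1
i=5 t=12 v=5: → [12,21),[8,17),[4,13); WM=-1
i=6 t=1 v=9: → [0,9); WM=-1
i=7 t=15 v=3: → [12,21),[8,17); WM=13; [0,9) fires=9 [4,13) fires=5
i=8 t=4 v=2: DROP (t<13-4); WM=13
i=9 t=19 v=4: → [16,25),[12,21); WM=13
i=10 t=14 v=9: → [12,21),[8,17); WM=13
i=11 t=27 v=3: → [24,33),[20,29); WM=25; [8,17) fires=9 [12,21) fires=9 [16,25) fires=4
i=12 t=12 v=5: DROP (t<25-4); WM=25
i=13 t=18 v=6: DROP (t<25-4); WM=25
i=14 t=20 v=9: DROP (t<25-4); WM=25
i=15 t=32 v=5: → [32,41),[28,37),[24,33); WM=30; [20,29) fires=3
i=16 t=34 v=2: → [32,41),[28,37); WM=30
i=17 t=26 v=4: → [24,33),[20,29); WM=30
i=18 t=36 v=6: → [36,45),[32,41),[28,37); WM=30
i=19 t=28 v=1: → [28,37),[24,33),[20,29); WM=34; [24,33) fires=5
i=20 t=44 v=3: → [44,53),[40,49),[36,45); WM=34
i=21 t=40 v=2: → [40,49),[36,45),[32,41); WM=34

[0,9)=9 [4,13)=5 [8,17)=9 [12,21)=9 [16,25)=4 [20,29)=4 [24,33)=5 [28,37)=6 [32,41)=6 [36,45)=6 [40,49)=3 [44,53)=3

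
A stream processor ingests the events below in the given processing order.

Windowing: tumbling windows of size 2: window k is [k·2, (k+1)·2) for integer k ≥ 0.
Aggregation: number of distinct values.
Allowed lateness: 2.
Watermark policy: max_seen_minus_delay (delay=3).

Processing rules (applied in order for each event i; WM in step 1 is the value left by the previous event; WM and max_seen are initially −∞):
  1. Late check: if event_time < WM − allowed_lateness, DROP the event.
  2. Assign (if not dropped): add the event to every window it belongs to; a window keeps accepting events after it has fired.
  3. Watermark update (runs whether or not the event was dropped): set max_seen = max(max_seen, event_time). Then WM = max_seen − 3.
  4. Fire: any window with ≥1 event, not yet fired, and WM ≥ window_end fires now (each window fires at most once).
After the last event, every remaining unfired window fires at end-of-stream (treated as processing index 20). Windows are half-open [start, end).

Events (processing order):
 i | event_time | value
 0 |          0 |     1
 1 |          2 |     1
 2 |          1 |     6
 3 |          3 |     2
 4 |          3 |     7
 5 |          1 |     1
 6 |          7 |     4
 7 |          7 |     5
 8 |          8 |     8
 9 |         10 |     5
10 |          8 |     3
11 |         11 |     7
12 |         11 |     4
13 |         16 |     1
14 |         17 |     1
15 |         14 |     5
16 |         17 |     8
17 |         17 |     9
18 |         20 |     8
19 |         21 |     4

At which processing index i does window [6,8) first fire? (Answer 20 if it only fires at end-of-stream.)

i=0 t=0 v=1: → [0,2); WM=-3
i=1 t=2 v=1: → [2,4); WM=-1
i=2 t=1 v=6: → [0,2); WM=-1
i=3 t=3 v=2: → [2,4); WM=0
i=4 t=3 v=7: → [2,4); WM=0
i=5 t=1 v=1: → [0,2); WM=0
i=6 t=7 v=4: → [6,8); WM=4; [0,2) fires=2 [2,4) fires=3
i=7 t=7 v=5: → [6,8); WM=4
i=8 t=8 v=8: → [8,10); WM=5
i=9 t=10 v=5: → [10,12); WM=7
i=10 t=8 v=3: → [8,10); WM=7
i=11 t=11 v=7: → [10,12); WM=8; [6,8) fires=2
i=12 t=11 v=4: → [10,12); WM=8
i=13 t=16 v=1: → [16,18); WM=13; [8,10) fires=2 [10,12) fires=3
i=14 t=17 v=1: → [16,18); WM=14
i=15 t=14 v=5: → [14,16); WM=14
i=16 t=17 v=8: → [16,18); WM=14
i=17 t=17 v=9: → [16,18); WM=14
i=18 t=20 v=8: → [20,22); WM=17; [14,16) fires=1
i=19 t=21 v=4: → [20,22); WM=18; [16,18) fires=3

11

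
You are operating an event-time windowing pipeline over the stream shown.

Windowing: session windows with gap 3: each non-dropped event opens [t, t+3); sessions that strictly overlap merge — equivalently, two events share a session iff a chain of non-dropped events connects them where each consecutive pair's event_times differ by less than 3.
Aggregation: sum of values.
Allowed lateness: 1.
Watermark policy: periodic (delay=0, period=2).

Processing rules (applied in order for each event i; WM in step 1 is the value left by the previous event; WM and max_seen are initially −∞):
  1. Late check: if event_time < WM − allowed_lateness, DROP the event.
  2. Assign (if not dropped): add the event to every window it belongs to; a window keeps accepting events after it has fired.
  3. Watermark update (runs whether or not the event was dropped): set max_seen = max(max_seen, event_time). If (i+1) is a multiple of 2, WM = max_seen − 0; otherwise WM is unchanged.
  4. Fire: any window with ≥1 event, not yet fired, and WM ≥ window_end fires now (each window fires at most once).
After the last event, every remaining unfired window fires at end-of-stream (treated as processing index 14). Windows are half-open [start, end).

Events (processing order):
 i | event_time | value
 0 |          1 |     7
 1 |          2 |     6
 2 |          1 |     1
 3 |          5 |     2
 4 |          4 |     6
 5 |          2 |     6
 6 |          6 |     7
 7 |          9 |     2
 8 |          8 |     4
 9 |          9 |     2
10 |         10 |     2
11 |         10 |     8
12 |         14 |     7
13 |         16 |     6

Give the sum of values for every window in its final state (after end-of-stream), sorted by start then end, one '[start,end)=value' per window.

i=0 t=1 v=7: → [1,4); WM=−∞
i=1 t=2 v=6: → [1,5); WM=2
i=2 t=1 v=1: → [1,5); WM=2
i=3 t=5 v=2: → [5,8); WM=5
i=4 t=4 v=6: → [1,8); WM=5
i=5 t=2 v=6: DROP (t<5-1); WM=5
i=6 t=6 v=7: → [1,9); WM=5
i=7 t=9 v=2: → [9,12); WM=9
i=8 t=8 v=4: → [1,12); WM=9
i=9 t=9 v=2: → [1,12); WM=9
i=10 t=10 v=2: → [1,13); WM=9
i=11 t=10 v=8: → [1,13); WM=10
i=12 t=14 v=7: → [14,17); WM=10
i=13 t=16 v=6: → [14,19); WM=16

[1,13)=47 [14,19)=13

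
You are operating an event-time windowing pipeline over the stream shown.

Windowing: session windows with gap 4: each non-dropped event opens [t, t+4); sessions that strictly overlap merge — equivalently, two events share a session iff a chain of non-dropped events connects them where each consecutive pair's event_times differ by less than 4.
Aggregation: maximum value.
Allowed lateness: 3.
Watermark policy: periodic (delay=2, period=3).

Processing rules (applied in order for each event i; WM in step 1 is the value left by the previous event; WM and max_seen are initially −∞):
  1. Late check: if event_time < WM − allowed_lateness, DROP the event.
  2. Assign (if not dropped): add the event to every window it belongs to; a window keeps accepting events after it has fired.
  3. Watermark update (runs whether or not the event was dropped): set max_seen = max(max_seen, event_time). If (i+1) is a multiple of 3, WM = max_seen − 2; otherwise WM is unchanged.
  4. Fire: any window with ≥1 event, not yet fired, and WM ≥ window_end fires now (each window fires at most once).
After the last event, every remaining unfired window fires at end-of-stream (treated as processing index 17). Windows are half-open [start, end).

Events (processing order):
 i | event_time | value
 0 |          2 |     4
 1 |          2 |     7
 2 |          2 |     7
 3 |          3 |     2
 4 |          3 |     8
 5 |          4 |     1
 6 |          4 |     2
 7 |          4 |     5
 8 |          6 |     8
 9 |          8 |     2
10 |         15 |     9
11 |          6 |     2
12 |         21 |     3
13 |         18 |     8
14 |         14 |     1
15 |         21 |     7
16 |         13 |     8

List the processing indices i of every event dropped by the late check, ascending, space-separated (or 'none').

i=0 t=2 v=4: → [2,6); WM=−∞
i=1 t=2 v=7: → [2,6); WM=−∞
i=2 t=2 v=7: → [2,6); WM=0
i=3 t=3 v=2: → [2,7); WM=0
i=4 t=3 v=8: → [2,7); WM=0
i=5 t=4 v=1: → [2,8); WM=2
i=6 t=4 v=2: → [2,8); WM=2
i=7 t=4 v=5: → [2,8); WM=2
i=8 t=6 v=8: → [2,10); WM=4
i=9 t=8 v=2: → [2,12); WM=4
i=10 t=15 v=9: → [15,19); WM=4
i=11 t=6 v=2: → [2,12); WM=13
i=12 t=21 v=3: → [21,25); WM=13
i=13 t=18 v=8: → [15,25); WM=13
i=14 t=14 v=1: → [14,25); WM=19
i=15 t=21 v=7: → [14,25); WM=19
i=16 t=13 v=8: DROP (t<19-3); WM=19

16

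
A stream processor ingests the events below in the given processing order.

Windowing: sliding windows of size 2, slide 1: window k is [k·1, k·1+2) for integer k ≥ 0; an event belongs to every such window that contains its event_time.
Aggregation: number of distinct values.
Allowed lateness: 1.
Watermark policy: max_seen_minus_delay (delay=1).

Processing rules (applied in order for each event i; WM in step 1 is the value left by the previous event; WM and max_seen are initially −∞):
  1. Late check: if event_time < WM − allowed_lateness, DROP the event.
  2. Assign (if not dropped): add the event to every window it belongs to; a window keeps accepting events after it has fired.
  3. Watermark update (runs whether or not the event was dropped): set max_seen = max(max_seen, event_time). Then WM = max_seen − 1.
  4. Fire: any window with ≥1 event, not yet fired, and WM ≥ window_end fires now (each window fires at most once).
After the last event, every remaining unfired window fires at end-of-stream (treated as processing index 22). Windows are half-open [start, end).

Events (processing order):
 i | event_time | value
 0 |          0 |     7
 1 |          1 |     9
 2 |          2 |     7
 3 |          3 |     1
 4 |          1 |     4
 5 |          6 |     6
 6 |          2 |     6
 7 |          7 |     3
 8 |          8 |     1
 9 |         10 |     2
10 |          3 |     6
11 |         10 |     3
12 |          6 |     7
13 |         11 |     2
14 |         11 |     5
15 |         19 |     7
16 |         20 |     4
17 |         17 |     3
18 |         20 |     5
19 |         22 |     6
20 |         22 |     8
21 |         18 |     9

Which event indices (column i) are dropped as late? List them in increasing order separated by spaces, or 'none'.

6 10 12 17 21

i=0 t=0 v=7: → [0,2); WM=-1
i=1 t=1 v=9: → [1,3),[0,2); WM=0
i=2 t=2 v=7: → [2,4),[1,3); WM=1
i=3 t=3 v=1: → [3,5),[2,4); WM=2; [0,2) fires=2
i=4 t=1 v=4: → [1,3),[0,2); WM=2
i=5 t=6 v=6: → [6,8),[5,7); WM=5; [1,3) fires=3 [2,4) fires=2 [3,5) fires=1
i=6 t=2 v=6: DROP (t<5-1); WM=5
i=7 t=7 v=3: → [7,9),[6,8); WM=6
i=8 t=8 v=1: → [8,10),[7,9); WM=7; [5,7) fires=1
i=9 t=10 v=2: → [10,12),[9,11); WM=9; [6,8) fires=2 [7,9) fires=2
i=10 t=3 v=6: DROP (t<9-1); WM=9
i=11 t=10 v=3: → [10,12),[9,11); WM=9
i=12 t=6 v=7: DROP (t<9-1); WM=9
i=13 t=11 v=2: → [11,13),[10,12); WM=10; [8,10) fires=1
i=14 t=11 v=5: → [11,13),[10,12); WM=10
i=15 t=19 v=7: → [19,21),[18,20); WM=18; [9,11) fires=2 [10,12) fires=3 [11,13) fires=2
i=16 t=20 v=4: → [20,22),[19,21); WM=19
i=17 t=17 v=3: DROP (t<19-1); WM=19
i=18 t=20 v=5: → [20,22),[19,21); WM=19
i=19 t=22 v=6: → [22,24),[21,23); WM=21; [18,20) fires=1 [19,21) fires=3
i=20 t=22 v=8: → [22,24),[21,23); WM=21
i=21 t=18 v=9: DROP (t<21-1); WM=21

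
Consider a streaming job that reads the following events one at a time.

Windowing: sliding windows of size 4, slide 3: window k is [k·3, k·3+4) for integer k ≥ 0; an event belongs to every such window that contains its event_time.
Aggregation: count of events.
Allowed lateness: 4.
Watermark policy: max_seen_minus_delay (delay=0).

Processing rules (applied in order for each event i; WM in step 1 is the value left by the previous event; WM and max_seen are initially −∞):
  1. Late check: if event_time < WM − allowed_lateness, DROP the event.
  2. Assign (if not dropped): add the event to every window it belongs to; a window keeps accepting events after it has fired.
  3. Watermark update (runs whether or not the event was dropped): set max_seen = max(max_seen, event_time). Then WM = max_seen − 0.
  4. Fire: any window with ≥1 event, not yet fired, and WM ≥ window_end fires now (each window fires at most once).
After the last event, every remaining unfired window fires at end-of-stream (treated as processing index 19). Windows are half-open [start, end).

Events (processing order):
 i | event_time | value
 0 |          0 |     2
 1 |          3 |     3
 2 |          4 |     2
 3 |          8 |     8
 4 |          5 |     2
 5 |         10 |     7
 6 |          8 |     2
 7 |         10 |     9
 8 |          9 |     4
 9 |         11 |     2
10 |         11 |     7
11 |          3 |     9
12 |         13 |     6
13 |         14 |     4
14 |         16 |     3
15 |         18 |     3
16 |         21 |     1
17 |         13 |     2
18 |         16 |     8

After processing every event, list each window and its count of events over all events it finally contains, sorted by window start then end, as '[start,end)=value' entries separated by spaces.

i=0 t=0 v=2: → [0,4); WM=0
i=1 t=3 v=3: → [3,7),[0,4); WM=3
i=2 t=4 v=2: → [3,7); WM=4; [0,4) fires=2
i=3 t=8 v=8: → [6,10); WM=8; [3,7) fires=2
i=4 t=5 v=2: → [3,7); WM=8
i=5 t=10 v=7: → [9,13); WM=10; [6,10) fires=1
i=6 t=8 v=2: → [6,10); WM=10
i=7 t=10 v=9: → [9,13); WM=10
i=8 t=9 v=4: → [9,13),[6,10); WM=10
i=9 t=11 v=2: → [9,13); WM=11
i=10 t=11 v=7: → [9,13); WM=11
i=11 t=3 v=9: DROP (t<11-4); WM=11
i=12 t=13 v=6: → [12,16); WM=13; [9,13) fires=5
i=13 t=14 v=4: → [12,16); WM=14
i=14 t=16 v=3: → [15,19); WM=16; [12,16) fires=2
i=15 t=18 v=3: → [18,22),[15,19); WM=18
i=16 t=21 v=1: → [21,25),[18,22); WM=21; [15,19) fires=2
i=17 t=13 v=2: DROP (t<21-4); WM=21
i=18 t=16 v=8: DROP (t<21-4); WM=21

[0,4)=2 [3,7)=3 [6,10)=3 [9,13)=5 [12,16)=2 [15,19)=2 [18,22)=2 [21,25)=1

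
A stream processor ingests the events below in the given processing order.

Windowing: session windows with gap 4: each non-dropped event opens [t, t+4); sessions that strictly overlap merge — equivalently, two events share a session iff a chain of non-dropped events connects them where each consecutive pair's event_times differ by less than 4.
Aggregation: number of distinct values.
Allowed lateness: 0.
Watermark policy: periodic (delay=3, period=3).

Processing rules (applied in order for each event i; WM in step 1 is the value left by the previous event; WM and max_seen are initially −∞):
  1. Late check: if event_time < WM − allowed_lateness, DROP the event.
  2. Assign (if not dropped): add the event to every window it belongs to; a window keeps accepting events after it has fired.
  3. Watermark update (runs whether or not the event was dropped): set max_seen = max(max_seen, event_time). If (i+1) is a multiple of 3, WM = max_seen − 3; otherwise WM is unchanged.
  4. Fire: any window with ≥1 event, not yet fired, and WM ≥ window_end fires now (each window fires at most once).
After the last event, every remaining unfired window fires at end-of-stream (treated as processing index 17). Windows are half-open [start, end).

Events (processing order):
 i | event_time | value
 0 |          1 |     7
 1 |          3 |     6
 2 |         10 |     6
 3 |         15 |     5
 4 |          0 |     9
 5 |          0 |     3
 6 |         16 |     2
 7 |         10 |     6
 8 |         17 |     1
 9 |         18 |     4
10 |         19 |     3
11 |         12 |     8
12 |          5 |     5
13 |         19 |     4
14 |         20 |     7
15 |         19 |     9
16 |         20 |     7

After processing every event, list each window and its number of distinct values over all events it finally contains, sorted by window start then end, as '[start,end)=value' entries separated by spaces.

[1,7)=2 [10,14)=1 [15,24)=7

i=0 t=1 v=7: → [1,5); WM=−∞
i=1 t=3 v=6: → [1,7); WM=−∞
i=2 t=10 v=6: → [10,14); WM=7
i=3 t=15 v=5: → [15,19); WM=7
i=4 t=0 v=9: DROP (t<7-0); WM=7
i=5 t=0 v=3: DROP (t<7-0); WM=12
i=6 t=16 v=2: → [15,20); WM=12
i=7 t=10 v=6: DROP (t<12-0); WM=12
i=8 t=17 v=1: → [15,21); WM=14
i=9 t=18 v=4: → [15,22); WM=14
i=10 t=19 v=3: → [15,23); WM=14
i=11 t=12 v=8: DROP (t<14-0); WM=16
i=12 t=5 v=5: DROP (t<16-0); WM=16
i=13 t=19 v=4: → [15,23); WM=16
i=14 t=20 v=7: → [15,24); WM=17
i=15 t=19 v=9: → [15,24); WM=17
i=16 t=20 v=7: → [15,24); WM=17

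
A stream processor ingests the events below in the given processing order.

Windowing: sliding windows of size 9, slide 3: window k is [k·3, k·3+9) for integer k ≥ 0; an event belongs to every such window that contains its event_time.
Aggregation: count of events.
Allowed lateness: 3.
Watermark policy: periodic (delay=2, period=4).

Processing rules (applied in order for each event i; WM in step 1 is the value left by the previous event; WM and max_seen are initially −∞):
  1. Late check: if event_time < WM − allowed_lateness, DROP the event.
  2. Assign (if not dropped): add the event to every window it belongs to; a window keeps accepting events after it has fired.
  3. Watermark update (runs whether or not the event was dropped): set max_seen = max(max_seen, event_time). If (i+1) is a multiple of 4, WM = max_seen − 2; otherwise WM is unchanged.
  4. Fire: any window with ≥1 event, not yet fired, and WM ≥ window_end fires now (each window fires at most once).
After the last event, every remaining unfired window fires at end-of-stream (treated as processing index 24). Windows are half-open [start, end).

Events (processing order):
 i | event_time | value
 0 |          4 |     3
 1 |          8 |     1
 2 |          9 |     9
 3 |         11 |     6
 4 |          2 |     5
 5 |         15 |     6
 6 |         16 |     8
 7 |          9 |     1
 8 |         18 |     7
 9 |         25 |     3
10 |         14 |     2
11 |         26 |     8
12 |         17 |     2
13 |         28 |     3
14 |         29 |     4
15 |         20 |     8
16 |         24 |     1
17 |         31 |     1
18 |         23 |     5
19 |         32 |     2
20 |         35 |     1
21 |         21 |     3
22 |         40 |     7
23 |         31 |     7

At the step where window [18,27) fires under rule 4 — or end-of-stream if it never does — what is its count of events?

i=0 t=4 v=3: → [3,12),[0,9); WM=−∞
i=1 t=8 v=1: → [6,15),[3,12),[0,9); WM=−∞
i=2 t=9 v=9: → [9,18),[6,15),[3,12); WM=−∞
i=3 t=11 v=6: → [9,18),[6,15),[3,12); WM=9; [0,9) fires=2
i=4 t=2 v=5: DROP (t<9-3); WM=9
i=5 t=15 v=6: → [15,24),[12,21),[9,18); WM=9
i=6 t=16 v=8: → [15,24),[12,21),[9,18); WM=9
i=7 t=9 v=1: → [9,18),[6,15),[3,12); WM=14; [3,12) fires=5
i=8 t=18 v=7: → [18,27),[15,24),[12,21); WM=14
i=9 t=25 v=3: → [24,33),[21,30),[18,27); WM=14
i=10 t=14 v=2: → [12,21),[9,18),[6,15); WM=14
i=11 t=26 v=8: → [24,33),[21,30),[18,27); WM=24; [6,15) fires=5 [9,18) fires=6 [12,21) fires=4 [15,24) fires=3
i=12 t=17 v=2: DROP (t<24-3); WM=24
i=13 t=28 v=3: → [27,36),[24,33),[21,30); WM=24
i=14 t=29 v=4: → [27,36),[24,33),[21,30); WM=24
i=15 t=20 v=8: DROP (t<24-3); WM=27; [18,27) fires=3
i=16 t=24 v=1: → [24,33),[21,30),[18,27); WM=27
i=17 t=31 v=1: → [30,39),[27,36),[24,33); WM=27
i=18 t=23 v=5: DROP (t<27-3); WM=27
i=19 t=32 v=2: → [30,39),[27,36),[24,33); WM=30; [21,30) fires=5
i=20 t=35 v=1: → [33,42),[30,39),[27,36); WM=30
i=21 t=21 v=3: DROP (t<30-3); WM=30
i=22 t=40 v=7: → [39,48),[36,45),[33,42); WM=30
i=23 t=31 v=7: → [30,39),[27,36),[24,33); WM=38; [24,33) fires=8 [27,36) fires=6

3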